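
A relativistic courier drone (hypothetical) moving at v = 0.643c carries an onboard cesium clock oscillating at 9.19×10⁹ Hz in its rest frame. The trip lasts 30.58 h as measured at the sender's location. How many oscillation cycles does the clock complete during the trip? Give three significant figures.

N = 7.75×10¹⁴

γ = 1/√(1 − 0.643²) = 1/√0.5866 = 1.306
The oscillator's own cycle count is N = f × τ where τ is the proper time aboard the drone. τ = Δt/γ = 30.58/1.306 = 23.42 h = 8.431×10⁴ s.
N = 9.19×10⁹ × 8.431×10⁴ = 7.748×10¹⁴.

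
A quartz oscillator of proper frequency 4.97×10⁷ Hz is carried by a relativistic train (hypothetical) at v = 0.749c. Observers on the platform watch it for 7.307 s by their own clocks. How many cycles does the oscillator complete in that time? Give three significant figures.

N = 2.41×10⁸

γ = 1/√(1 − 0.749²) = 1/√0.4390 = 1.509
During 7.307 s of lab time, the oscillator's proper time advances by τ = Δt/γ = 7.307/1.509 = 4.841 s = 4.841×10⁰ s.
N = f × τ = 4.97×10⁷ × 4.841×10⁰ = 2.406×10⁸.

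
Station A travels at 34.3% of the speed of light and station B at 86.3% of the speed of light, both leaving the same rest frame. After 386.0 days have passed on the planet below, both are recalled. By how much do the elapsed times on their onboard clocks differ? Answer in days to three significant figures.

A: β = 0.343; γ = 1/√(1 − 0.343²) = 1/√0.8824 = 1.065; τ_A = 386.0/1.065 = 362.6 days.
B: β = 0.863; γ = 1/√(1 − 0.863²) = 1/√0.2552 = 1.979; τ_B = 386.0/1.979 = 195.0 days.

|τ_A − τ_B| = 168 days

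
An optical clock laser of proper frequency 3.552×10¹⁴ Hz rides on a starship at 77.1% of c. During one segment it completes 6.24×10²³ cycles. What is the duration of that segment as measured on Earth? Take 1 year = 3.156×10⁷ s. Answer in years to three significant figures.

Δt = 87.4 years

β = 0.771; γ = 1/√(1 − 0.771²) = 1/√0.4056 = 1.570
Proper time for N cycles: τ = N/f = 6.24×10²³/(3.552×10¹⁴) = 1.757×10⁹ s = 55.66 years.
Lab-frame duration Δt = γτ = 1.570 × 55.66 = 87.41 years.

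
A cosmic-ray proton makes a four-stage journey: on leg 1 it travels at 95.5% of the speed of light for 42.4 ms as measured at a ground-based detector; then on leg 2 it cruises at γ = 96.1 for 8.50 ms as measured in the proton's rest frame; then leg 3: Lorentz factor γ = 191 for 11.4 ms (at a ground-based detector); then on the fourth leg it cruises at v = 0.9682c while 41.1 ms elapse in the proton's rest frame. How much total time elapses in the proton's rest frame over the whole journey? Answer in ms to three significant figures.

τ = 62.2 ms

Leg 1: β = 0.955; γ = 1/√(1 − 0.955²) = 1/√0.08798 = 3.371; τ_1 = 42.4/3.371 = 12.58 ms.
Leg 2: 8.50 ms is already measured in the proton's rest frame.
Leg 3: γ = 191; τ_3 = 11.4/191.0 = 0.05969 ms.
Leg 4: 41.1 ms is already measured in the proton's rest frame.
Total: 12.58 + 8.500 + 0.05969 + 41.10 ms.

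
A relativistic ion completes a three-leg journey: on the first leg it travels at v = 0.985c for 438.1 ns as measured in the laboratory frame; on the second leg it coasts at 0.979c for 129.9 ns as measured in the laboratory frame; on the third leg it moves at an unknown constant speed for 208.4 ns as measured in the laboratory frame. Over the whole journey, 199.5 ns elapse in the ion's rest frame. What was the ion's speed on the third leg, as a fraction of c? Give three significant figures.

β = 0.884

Leg 1: γ = 1/√(1 − 0.985²) = 1/√0.02977 = 5.795; τ_1 = 438.1/5.795 = 75.60 ns.
Leg 2: γ = 1/√(1 − 0.979²) = 1/√0.04156 = 4.905; τ_2 = 129.9/4.905 = 26.48 ns.
Leg 3: speed unknown; τ_3 = 208.4/γ_3.
Total proper time: 75.60 + 26.48 + τ_3 = 199.5, so τ_3 = 199.5 − 102.1 = 97.42 ns.
γ_3 = 208.4/97.42 = 2.139; β = √(1 − 1/γ²) = √0.7815.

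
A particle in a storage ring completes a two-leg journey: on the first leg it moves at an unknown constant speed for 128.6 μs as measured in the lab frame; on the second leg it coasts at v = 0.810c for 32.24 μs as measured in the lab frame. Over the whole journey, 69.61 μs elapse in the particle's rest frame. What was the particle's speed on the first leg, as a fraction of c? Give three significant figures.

Leg 1: speed unknown; τ_1 = 128.6/γ_1.
Leg 2: γ = 1/√(1 − 0.810²) = 1/√0.3439 = 1.705; τ_2 = 32.24/1.705 = 18.91 μs.
Total proper time: τ_1 + 18.91 = 69.61, so τ_1 = 69.61 − 18.91 = 50.70 μs.
γ_1 = 128.6/50.70 = 2.536; β = √(1 − 1/γ²) = √0.8445.

β = 0.919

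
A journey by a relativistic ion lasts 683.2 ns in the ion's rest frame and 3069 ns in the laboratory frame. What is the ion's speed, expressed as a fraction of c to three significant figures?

v = 0.975c

The proper time is measured in the ion's rest frame (both events occur at the ion's location); Δt is measured in the laboratory frame. γ = Δt/τ = 3069/683.2 = 4.492.
β = √(1 − 1/γ²) = √(1 − 0.04956) = √0.9504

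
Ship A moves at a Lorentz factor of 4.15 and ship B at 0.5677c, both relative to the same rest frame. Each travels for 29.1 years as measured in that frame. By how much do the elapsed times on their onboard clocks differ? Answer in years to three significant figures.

A: γ = 4.15; τ_A = 29.1/4.150 = 7.012 years.
B: γ = 1/√(1 − 0.5677²) = 1/√0.6777 = 1.215; τ_B = 29.1/1.215 = 23.96 years.

|τ_A − τ_B| = 16.9 years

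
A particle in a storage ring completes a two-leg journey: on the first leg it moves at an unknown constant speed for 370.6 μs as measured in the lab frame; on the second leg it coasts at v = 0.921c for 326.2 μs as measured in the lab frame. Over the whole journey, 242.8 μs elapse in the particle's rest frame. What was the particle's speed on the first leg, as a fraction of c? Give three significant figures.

β = 0.950

Leg 1: speed unknown; τ_1 = 370.6/γ_1.
Leg 2: γ = 1/√(1 − 0.921²) = 1/√0.1518 = 2.567; τ_2 = 326.2/2.567 = 127.1 μs.
Total proper time: τ_1 + 127.1 = 242.8, so τ_1 = 242.8 − 127.1 = 115.7 μs.
γ_1 = 370.6/115.7 = 3.202; β = √(1 − 1/γ²) = √0.9025.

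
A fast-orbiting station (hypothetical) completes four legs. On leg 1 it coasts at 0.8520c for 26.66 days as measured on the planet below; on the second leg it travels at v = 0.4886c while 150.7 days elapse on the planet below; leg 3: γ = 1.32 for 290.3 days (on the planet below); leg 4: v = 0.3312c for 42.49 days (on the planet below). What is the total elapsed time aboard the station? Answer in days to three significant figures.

Leg 1: γ = 1/√(1 − 0.8520²) = 1/√0.2741 = 1.910; τ_1 = 26.66/1.910 = 13.96 days.
Leg 2: γ = 1/√(1 − 0.4886²) = 1/√0.7613 = 1.146; τ_2 = 150.7/1.146 = 131.5 days.
Leg 3: γ = 1.32; τ_3 = 290.3/1.320 = 219.9 days.
Leg 4: γ = 1/√(1 − 0.3312²) = 1/√0.8903 = 1.060; τ_4 = 42.49/1.060 = 40.09 days.
Total: 13.96 + 131.5 + 219.9 + 40.09 days.

τ = 405 days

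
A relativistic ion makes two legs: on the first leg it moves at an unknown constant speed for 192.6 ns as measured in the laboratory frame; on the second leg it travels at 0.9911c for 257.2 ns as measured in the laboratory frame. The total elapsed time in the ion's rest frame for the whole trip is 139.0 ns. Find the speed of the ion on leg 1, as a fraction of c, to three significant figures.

Leg 1: speed unknown; τ_1 = 192.6/γ_1.
Leg 2: γ = 1/√(1 − 0.9911²) = 1/√0.01772 = 7.512; τ_2 = 257.2/7.512 = 34.24 ns.
Total proper time: τ_1 + 34.24 = 139.0, so τ_1 = 139.0 − 34.24 = 104.8 ns.
γ_1 = 192.6/104.8 = 1.838; β = √(1 − 1/γ²) = √0.7041.

β = 0.839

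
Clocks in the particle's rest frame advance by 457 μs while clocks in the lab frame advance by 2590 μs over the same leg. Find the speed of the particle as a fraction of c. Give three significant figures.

v = 0.984c

The proper time is measured in the particle's rest frame (both events occur at the particle's location); Δt is measured in the lab frame. γ = Δt/τ = 2590/457 = 5.667.
β = √(1 − 1/γ²) = √(1 − 0.03113) = √0.9689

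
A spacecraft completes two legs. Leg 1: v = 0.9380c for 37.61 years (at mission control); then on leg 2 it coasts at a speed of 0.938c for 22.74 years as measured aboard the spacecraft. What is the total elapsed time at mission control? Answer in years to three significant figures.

Δt = 103 years

Leg 1: 37.61 years is already measured at mission control.
Leg 2: γ = 1/√(1 − 0.938²) = 1/√0.1202 = 2.885; Δt_2 = 2.885 × 22.74 = 65.60 years.
Total: 37.61 + 65.60 years.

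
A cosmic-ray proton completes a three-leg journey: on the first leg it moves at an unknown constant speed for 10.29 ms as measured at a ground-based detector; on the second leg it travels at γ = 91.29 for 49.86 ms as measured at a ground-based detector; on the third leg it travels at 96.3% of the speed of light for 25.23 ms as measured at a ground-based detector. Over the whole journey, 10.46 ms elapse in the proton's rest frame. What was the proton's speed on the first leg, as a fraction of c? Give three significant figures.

Leg 1: speed unknown; τ_1 = 10.29/γ_1.
Leg 2: γ = 91.29; τ_2 = 49.86/91.29 = 0.5462 ms.
Leg 3: β = 0.963; γ = 1/√(1 − 0.963²) = 1/√0.07263 = 3.711; τ_3 = 25.23/3.711 = 6.800 ms.
Total proper time: τ_1 + 0.5462 + 6.800 = 10.46, so τ_1 = 10.46 − 7.346 = 3.114 ms.
γ_1 = 10.29/3.114 = 3.304; β = √(1 − 1/γ²) = √0.9084.

β = 0.953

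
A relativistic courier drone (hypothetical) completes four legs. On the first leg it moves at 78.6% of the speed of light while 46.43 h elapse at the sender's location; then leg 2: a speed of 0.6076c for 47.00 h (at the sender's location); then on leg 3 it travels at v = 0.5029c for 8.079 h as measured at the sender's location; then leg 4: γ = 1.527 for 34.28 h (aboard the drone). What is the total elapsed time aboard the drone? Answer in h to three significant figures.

τ = 107 h

Leg 1: β = 0.786; γ = 1/√(1 − 0.786²) = 1/√0.3822 = 1.618; τ_1 = 46.43/1.618 = 28.70 h.
Leg 2: γ = 1/√(1 − 0.6076²) = 1/√0.6308 = 1.259; τ_2 = 47.00/1.259 = 37.33 h.
Leg 3: γ = 1/√(1 − 0.5029²) = 1/√0.7471 = 1.157; τ_3 = 8.079/1.157 = 6.983 h.
Leg 4: 34.28 h is already measured aboard the drone.
Total: 28.70 + 37.33 + 6.983 + 34.28 h.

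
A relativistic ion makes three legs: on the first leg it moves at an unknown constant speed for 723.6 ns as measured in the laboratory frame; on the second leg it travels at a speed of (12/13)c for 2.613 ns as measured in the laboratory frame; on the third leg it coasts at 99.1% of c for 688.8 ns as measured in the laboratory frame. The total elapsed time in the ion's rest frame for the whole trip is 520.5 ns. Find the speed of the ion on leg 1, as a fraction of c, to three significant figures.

β = 0.807

Leg 1: speed unknown; τ_1 = 723.6/γ_1.
Leg 2: γ = 1/√(1 − (12/13)²) = 13/5 = 2.600; τ_2 = 2.613/2.600 = 1.005 ns.
Leg 3: β = 0.991; γ = 1/√(1 − 0.991²) = 1/√0.01792 = 7.470; τ_3 = 688.8/7.470 = 92.20 ns.
Total proper time: τ_1 + 1.005 + 92.20 = 520.5, so τ_1 = 520.5 − 93.21 = 427.3 ns.
γ_1 = 723.6/427.3 = 1.693; β = √(1 − 1/γ²) = √0.6513.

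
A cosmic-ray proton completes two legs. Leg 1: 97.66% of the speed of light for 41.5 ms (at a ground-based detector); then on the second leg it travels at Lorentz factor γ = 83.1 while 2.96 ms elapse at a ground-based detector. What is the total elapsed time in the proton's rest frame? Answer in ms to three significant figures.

Leg 1: β = 0.9766; γ = 1/√(1 − 0.9766²) = 1/√0.04625 = 4.650; τ_1 = 41.5/4.650 = 8.925 ms.
Leg 2: γ = 83.1; τ_2 = 2.96/83.10 = 0.03562 ms.
Total: 8.925 + 0.03562 ms.

τ = 8.96 ms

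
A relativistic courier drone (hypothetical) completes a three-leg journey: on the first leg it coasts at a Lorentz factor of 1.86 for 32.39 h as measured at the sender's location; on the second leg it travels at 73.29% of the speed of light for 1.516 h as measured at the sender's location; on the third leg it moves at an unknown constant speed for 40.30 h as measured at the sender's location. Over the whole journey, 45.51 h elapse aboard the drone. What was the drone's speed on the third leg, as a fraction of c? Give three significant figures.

Leg 1: γ = 1.86; τ_1 = 32.39/1.860 = 17.41 h.
Leg 2: β = 0.7329; γ = 1/√(1 − 0.7329²) = 1/√0.4629 = 1.470; τ_2 = 1.516/1.470 = 1.031 h.
Leg 3: speed unknown; τ_3 = 40.30/γ_3.
Total proper time: 17.41 + 1.031 + τ_3 = 45.51, so τ_3 = 45.51 − 18.45 = 27.06 h.
γ_3 = 40.30/27.06 = 1.489; β = √(1 − 1/γ²) = √0.5490.

β = 0.741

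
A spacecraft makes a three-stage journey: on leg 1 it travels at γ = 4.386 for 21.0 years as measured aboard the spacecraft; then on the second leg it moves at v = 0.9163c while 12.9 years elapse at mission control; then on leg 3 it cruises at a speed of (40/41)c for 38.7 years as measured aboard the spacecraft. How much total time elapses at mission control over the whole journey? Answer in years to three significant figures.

Leg 1: γ = 4.386; Δt_1 = 4.386 × 21.0 = 92.11 years.
Leg 2: 12.9 years is already measured at mission control.
Leg 3: γ = 1/√(1 − (40/41)²) = 41/9 ≈ 4.556; Δt_3 = 4.556 × 38.7 = 176.3 years.
Total: 92.11 + 12.90 + 176.3 years.

Δt = 281 years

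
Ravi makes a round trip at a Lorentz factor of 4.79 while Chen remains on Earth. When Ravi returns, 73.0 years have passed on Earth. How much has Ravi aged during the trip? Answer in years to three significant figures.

τ = 15.2 years

γ = 4.79
Ravi's clock measures proper time along the trip: τ = Δt/γ = 73.0/4.790 years.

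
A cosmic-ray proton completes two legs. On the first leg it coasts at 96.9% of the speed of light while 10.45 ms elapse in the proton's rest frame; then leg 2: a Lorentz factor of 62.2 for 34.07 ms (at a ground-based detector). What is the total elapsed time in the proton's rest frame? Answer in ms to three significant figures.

Leg 1: 10.45 ms is already measured in the proton's rest frame.
Leg 2: γ = 62.2; τ_2 = 34.07/62.20 = 0.5477 ms.
Total: 10.45 + 0.5477 ms.

τ = 11.0 ms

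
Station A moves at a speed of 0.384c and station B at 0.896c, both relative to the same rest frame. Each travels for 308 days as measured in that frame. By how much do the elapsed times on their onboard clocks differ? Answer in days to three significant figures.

|τ_A − τ_B| = 148 days

A: γ = 1/√(1 − 0.384²) = 1/√0.8525 = 1.083; τ_A = 308/1.083 = 284.4 days.
B: γ = 1/√(1 − 0.896²) = 1/√0.1972 = 2.252; τ_B = 308/2.252 = 136.8 days.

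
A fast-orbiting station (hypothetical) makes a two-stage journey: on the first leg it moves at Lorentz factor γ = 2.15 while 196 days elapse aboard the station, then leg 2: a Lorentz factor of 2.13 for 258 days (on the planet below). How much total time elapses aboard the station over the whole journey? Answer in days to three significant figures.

τ = 317 days

Leg 1: 196 days is already measured aboard the station.
Leg 2: γ = 2.13; τ_2 = 258/2.130 = 121.1 days.
Total: 196.0 + 121.1 days.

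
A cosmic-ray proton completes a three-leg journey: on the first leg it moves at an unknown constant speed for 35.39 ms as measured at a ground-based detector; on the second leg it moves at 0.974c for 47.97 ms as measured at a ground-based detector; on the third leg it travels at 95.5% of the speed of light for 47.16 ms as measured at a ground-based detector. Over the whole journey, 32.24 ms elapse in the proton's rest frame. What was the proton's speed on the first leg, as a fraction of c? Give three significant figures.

Leg 1: speed unknown; τ_1 = 35.39/γ_1.
Leg 2: γ = 1/√(1 − 0.974²) = 1/√0.05132 = 4.414; τ_2 = 47.97/4.414 = 10.87 ms.
Leg 3: β = 0.955; γ = 1/√(1 − 0.955²) = 1/√0.08798 = 3.371; τ_3 = 47.16/3.371 = 13.99 ms.
Total proper time: τ_1 + 10.87 + 13.99 = 32.24, so τ_1 = 32.24 − 24.86 = 7.385 ms.
γ_1 = 35.39/7.385 = 4.792; β = √(1 − 1/γ²) = √0.9565.

β = 0.978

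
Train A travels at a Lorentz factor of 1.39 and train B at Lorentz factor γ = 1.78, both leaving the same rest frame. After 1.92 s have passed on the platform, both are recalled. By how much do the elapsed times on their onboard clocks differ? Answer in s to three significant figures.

|τ_A − τ_B| = 0.303 s

A: γ = 1.39; τ_A = 1.92/1.390 = 1.381 s.
B: γ = 1.78; τ_B = 1.92/1.780 = 1.079 s.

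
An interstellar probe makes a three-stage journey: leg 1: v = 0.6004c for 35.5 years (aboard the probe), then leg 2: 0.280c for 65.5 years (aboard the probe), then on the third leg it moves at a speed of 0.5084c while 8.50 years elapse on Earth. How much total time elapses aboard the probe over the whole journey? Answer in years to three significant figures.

Leg 1: 35.5 years is already measured aboard the probe.
Leg 2: 65.5 years is already measured aboard the probe.
Leg 3: γ = 1/√(1 − 0.5084²) = 1/√0.7415 = 1.161; τ_3 = 8.50/1.161 = 7.320 years.
Total: 35.50 + 65.50 + 7.320 years.

τ = 108 years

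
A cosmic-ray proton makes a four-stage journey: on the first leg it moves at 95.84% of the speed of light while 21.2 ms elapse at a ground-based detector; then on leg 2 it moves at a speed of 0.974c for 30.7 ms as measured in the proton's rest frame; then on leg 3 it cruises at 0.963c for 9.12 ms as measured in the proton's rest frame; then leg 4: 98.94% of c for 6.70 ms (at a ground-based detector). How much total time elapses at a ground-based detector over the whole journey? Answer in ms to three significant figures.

Leg 1: 21.2 ms is already measured at a ground-based detector.
Leg 2: γ = 1/√(1 − 0.974²) = 1/√0.05132 = 4.414; Δt_2 = 4.414 × 30.7 = 135.5 ms.
Leg 3: γ = 1/√(1 − 0.963²) = 1/√0.07263 = 3.711; Δt_3 = 3.711 × 9.12 = 33.84 ms.
Leg 4: 6.70 ms is already measured at a ground-based detector.
Total: 21.20 + 135.5 + 33.84 + 6.700 ms.

Δt = 197 ms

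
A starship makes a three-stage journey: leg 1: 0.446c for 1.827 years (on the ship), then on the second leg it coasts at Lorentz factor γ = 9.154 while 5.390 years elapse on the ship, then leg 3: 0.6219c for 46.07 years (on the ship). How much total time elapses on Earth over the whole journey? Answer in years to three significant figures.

Leg 1: γ = 1/√(1 − 0.446²) = 1/√0.8011 = 1.117; Δt_1 = 1.117 × 1.827 = 2.041 years.
Leg 2: γ = 9.154; Δt_2 = 9.154 × 5.390 = 49.34 years.
Leg 3: γ = 1/√(1 − 0.6219²) = 1/√0.6132 = 1.277; Δt_3 = 1.277 × 46.07 = 58.83 years.
Total: 2.041 + 49.34 + 58.83 years.

Δt = 110 years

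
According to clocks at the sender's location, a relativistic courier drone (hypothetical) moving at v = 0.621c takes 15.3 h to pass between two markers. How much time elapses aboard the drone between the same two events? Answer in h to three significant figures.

τ = 12.0 h

γ = 1/√(1 − 0.621²) = 1/√0.6144 = 1.276
The interval measured at the sender's location is the dilated one; the clock aboard the drone measures the proper time τ = Δt/γ = 15.3/1.276 h.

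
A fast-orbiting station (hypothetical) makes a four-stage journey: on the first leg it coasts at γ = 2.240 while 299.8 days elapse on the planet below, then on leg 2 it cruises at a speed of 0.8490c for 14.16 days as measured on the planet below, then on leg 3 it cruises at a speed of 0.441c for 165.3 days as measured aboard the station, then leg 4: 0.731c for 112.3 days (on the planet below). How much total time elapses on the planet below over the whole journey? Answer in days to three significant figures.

Δt = 610 days

Leg 1: 299.8 days is already measured on the planet below.
Leg 2: 14.16 days is already measured on the planet below.
Leg 3: γ = 1/√(1 − 0.441²) = 1/√0.8055 = 1.114; Δt_3 = 1.114 × 165.3 = 184.2 days.
Leg 4: 112.3 days is already measured on the planet below.
Total: 299.8 + 14.16 + 184.2 + 112.3 days.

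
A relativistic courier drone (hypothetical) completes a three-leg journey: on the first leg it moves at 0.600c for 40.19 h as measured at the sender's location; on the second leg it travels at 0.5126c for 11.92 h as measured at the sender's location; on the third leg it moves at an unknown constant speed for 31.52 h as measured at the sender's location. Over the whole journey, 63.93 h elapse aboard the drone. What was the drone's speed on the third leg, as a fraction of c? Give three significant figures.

β = 0.730

Leg 1: γ = 1/√(1 − 0.600²) = 5/4 = 1.250; τ_1 = 40.19/1.250 = 32.15 h.
Leg 2: γ = 1/√(1 − 0.5126²) = 1/√0.7372 = 1.165; τ_2 = 11.92/1.165 = 10.23 h.
Leg 3: speed unknown; τ_3 = 31.52/γ_3.
Total proper time: 32.15 + 10.23 + τ_3 = 63.93, so τ_3 = 63.93 − 42.39 = 21.54 h.
γ_3 = 31.52/21.54 = 1.463; β = √(1 − 1/γ²) = √0.5329.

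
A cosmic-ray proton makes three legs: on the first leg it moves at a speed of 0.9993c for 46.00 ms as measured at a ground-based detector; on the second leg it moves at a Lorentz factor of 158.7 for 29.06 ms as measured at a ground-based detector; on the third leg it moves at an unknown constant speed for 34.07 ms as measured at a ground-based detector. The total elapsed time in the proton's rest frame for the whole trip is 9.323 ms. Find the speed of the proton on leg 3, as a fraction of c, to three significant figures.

Leg 1: γ = 1/√(1 − 0.9993²) = 1/√0.001400 = 26.73; τ_1 = 46.00/26.73 = 1.721 ms.
Leg 2: γ = 158.7; τ_2 = 29.06/158.7 = 0.1831 ms.
Leg 3: speed unknown; τ_3 = 34.07/γ_3.
Total proper time: 1.721 + 0.1831 + τ_3 = 9.323, so τ_3 = 9.323 − 1.904 = 7.419 ms.
γ_3 = 34.07/7.419 = 4.592; β = √(1 − 1/γ²) = √0.9526.

β = 0.976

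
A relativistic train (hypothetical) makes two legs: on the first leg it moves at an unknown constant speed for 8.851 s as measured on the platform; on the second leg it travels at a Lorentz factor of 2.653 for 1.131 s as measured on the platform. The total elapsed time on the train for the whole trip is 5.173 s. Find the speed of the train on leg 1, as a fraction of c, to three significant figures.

Leg 1: speed unknown; τ_1 = 8.851/γ_1.
Leg 2: γ = 2.653; τ_2 = 1.131/2.653 = 0.4263 s.
Total proper time: τ_1 + 0.4263 = 5.173, so τ_1 = 5.173 − 0.4263 = 4.747 s.
γ_1 = 8.851/4.747 = 1.865; β = √(1 − 1/γ²) = √0.7124.

β = 0.844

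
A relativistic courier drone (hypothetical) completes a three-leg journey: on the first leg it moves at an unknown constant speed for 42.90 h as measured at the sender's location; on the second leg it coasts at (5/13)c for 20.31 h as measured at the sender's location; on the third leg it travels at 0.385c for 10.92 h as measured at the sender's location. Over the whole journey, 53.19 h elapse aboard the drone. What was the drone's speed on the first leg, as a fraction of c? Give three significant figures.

β = 0.823

Leg 1: speed unknown; τ_1 = 42.90/γ_1.
Leg 2: γ = 1/√(1 − (5/13)²) = 13/12 ≈ 1.083; τ_2 = 20.31/1.083 = 18.75 h.
Leg 3: γ = 1/√(1 − 0.385²) = 1/√0.8518 = 1.084; τ_3 = 10.92/1.084 = 10.08 h.
Total proper time: τ_1 + 18.75 + 10.08 = 53.19, so τ_1 = 53.19 − 28.83 = 24.36 h.
γ_1 = 42.90/24.36 = 1.761; β = √(1 − 1/γ²) = √0.6775.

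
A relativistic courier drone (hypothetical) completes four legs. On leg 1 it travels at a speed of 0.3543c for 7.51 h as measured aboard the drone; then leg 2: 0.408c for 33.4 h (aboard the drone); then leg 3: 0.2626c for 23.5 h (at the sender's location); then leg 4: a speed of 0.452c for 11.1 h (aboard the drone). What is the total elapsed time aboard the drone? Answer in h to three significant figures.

τ = 74.7 h

Leg 1: 7.51 h is already measured aboard the drone.
Leg 2: 33.4 h is already measured aboard the drone.
Leg 3: γ = 1/√(1 − 0.2626²) = 1/√0.9310 = 1.036; τ_3 = 23.5/1.036 = 22.68 h.
Leg 4: 11.1 h is already measured aboard the drone.
Total: 7.510 + 33.40 + 22.68 + 11.10 h.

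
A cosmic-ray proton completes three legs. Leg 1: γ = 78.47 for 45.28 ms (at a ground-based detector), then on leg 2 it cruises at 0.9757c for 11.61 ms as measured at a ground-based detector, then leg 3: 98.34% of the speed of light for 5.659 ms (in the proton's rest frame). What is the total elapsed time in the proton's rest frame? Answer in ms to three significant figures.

τ = 8.78 ms

Leg 1: γ = 78.47; τ_1 = 45.28/78.47 = 0.5770 ms.
Leg 2: γ = 1/√(1 − 0.9757²) = 1/√0.04801 = 4.564; τ_2 = 11.61/4.564 = 2.544 ms.
Leg 3: 5.659 ms is already measured in the proton's rest frame.
Total: 0.5770 + 2.544 + 5.659 ms.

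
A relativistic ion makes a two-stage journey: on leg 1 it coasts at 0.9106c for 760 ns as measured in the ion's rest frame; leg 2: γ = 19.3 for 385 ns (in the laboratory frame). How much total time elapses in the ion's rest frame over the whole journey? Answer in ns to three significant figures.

Leg 1: 760 ns is already measured in the ion's rest frame.
Leg 2: γ = 19.3; τ_2 = 385/19.30 = 19.95 ns.
Total: 760.0 + 19.95 ns.

τ = 780 ns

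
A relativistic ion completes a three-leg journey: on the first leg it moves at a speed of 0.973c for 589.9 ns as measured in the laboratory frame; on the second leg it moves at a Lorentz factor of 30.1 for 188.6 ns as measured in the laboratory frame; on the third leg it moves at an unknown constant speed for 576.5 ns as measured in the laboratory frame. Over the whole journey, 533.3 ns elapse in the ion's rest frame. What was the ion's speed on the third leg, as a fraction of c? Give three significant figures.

β = 0.735

Leg 1: γ = 1/√(1 − 0.973²) = 1/√0.05327 = 4.333; τ_1 = 589.9/4.333 = 136.2 ns.
Leg 2: γ = 30.1; τ_2 = 188.6/30.10 = 6.266 ns.
Leg 3: speed unknown; τ_3 = 576.5/γ_3.
Total proper time: 136.2 + 6.266 + τ_3 = 533.3, so τ_3 = 533.3 − 142.4 = 390.9 ns.
γ_3 = 576.5/390.9 = 1.475; β = √(1 − 1/γ²) = √0.5403.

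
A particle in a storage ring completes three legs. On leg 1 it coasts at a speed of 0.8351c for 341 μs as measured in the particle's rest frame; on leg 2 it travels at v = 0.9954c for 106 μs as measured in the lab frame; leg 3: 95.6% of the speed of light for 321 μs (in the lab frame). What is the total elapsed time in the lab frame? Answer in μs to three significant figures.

Δt = 1050 μs

Leg 1: γ = 1/√(1 − 0.8351²) = 1/√0.3026 = 1.818; Δt_1 = 1.818 × 341 = 619.9 μs.
Leg 2: 106 μs is already measured in the lab frame.
Leg 3: 321 μs is already measured in the lab frame.
Total: 619.9 + 106.0 + 321.0 μs.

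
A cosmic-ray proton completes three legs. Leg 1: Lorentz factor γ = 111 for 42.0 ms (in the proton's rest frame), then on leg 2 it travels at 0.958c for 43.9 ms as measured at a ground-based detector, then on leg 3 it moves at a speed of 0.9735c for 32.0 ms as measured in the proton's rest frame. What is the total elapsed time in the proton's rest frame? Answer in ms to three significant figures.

Leg 1: 42.0 ms is already measured in the proton's rest frame.
Leg 2: γ = 1/√(1 − 0.958²) = 1/√0.08224 = 3.487; τ_2 = 43.9/3.487 = 12.59 ms.
Leg 3: 32.0 ms is already measured in the proton's rest frame.
Total: 42.00 + 12.59 + 32.00 ms.

τ = 86.6 ms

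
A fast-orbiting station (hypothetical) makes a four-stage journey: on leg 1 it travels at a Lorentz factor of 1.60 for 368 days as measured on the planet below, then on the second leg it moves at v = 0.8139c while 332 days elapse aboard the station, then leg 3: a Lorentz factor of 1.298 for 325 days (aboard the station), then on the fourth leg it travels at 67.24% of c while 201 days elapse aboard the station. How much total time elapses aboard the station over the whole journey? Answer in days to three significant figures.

τ = 1090 days

Leg 1: γ = 1.60; τ_1 = 368/1.600 = 230.0 days.
Leg 2: 332 days is already measured aboard the station.
Leg 3: 325 days is already measured aboard the station.
Leg 4: 201 days is already measured aboard the station.
Total: 230.0 + 332.0 + 325.0 + 201.0 days.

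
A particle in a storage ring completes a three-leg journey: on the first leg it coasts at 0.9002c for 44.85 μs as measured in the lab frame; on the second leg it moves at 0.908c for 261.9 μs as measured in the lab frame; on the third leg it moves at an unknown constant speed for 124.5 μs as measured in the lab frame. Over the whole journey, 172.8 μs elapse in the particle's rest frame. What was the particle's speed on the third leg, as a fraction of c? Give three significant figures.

β = 0.937

Leg 1: γ = 1/√(1 − 0.9002²) = 1/√0.1896 = 2.296; τ_1 = 44.85/2.296 = 19.53 μs.
Leg 2: γ = 1/√(1 − 0.908²) = 1/√0.1755 = 2.387; τ_2 = 261.9/2.387 = 109.7 μs.
Leg 3: speed unknown; τ_3 = 124.5/γ_3.
Total proper time: 19.53 + 109.7 + τ_3 = 172.8, so τ_3 = 172.8 − 129.3 = 43.54 μs.
γ_3 = 124.5/43.54 = 2.859; β = √(1 − 1/γ²) = √0.8777.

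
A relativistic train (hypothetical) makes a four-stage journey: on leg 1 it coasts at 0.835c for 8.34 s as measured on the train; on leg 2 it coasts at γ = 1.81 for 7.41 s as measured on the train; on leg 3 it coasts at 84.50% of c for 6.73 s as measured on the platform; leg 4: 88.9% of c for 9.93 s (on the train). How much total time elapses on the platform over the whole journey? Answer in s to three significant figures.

Δt = 57.0 s

Leg 1: γ = 1/√(1 − 0.835²) = 1/√0.3028 = 1.817; Δt_1 = 1.817 × 8.34 = 15.16 s.
Leg 2: γ = 1.81; Δt_2 = 1.810 × 7.41 = 13.41 s.
Leg 3: 6.73 s is already measured on the platform.
Leg 4: β = 0.889; γ = 1/√(1 − 0.889²) = 1/√0.2097 = 2.184; Δt_4 = 2.184 × 9.93 = 21.69 s.
Total: 15.16 + 13.41 + 6.730 + 21.69 s.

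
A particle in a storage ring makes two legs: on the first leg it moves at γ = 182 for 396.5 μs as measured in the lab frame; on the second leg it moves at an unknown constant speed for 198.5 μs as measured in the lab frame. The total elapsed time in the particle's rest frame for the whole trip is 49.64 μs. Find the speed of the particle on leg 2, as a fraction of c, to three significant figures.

β = 0.971

Leg 1: γ = 182; τ_1 = 396.5/182.0 = 2.179 μs.
Leg 2: speed unknown; τ_2 = 198.5/γ_2.
Total proper time: 2.179 + τ_2 = 49.64, so τ_2 = 49.64 − 2.179 = 47.46 μs.
γ_2 = 198.5/47.46 = 4.182; β = √(1 − 1/γ²) = √0.9428.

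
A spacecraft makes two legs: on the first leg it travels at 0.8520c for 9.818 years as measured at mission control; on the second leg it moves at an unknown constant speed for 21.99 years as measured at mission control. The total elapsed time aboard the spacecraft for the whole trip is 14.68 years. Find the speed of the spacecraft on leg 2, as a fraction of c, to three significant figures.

β = 0.901

Leg 1: γ = 1/√(1 − 0.8520²) = 1/√0.2741 = 1.910; τ_1 = 9.818/1.910 = 5.140 years.
Leg 2: speed unknown; τ_2 = 21.99/γ_2.
Total proper time: 5.140 + τ_2 = 14.68, so τ_2 = 14.68 − 5.140 = 9.540 years.
γ_2 = 21.99/9.540 = 2.305; β = √(1 − 1/γ²) = √0.8118.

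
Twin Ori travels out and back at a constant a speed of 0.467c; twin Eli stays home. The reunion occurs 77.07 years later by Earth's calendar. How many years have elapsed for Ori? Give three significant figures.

τ = 68.1 years

γ = 1/√(1 − 0.467²) = 1/√0.7819 = 1.131
Ori's clock measures proper time along the trip: τ = Δt/γ = 77.07/1.131 years.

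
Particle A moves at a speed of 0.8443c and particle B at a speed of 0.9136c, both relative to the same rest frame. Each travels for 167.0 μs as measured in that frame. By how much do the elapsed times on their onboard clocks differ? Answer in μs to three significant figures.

|τ_A − τ_B| = 21.6 μs

A: γ = 1/√(1 − 0.8443²) = 1/√0.2872 = 1.866; τ_A = 167.0/1.866 = 89.49 μs.
B: γ = 1/√(1 − 0.9136²) = 1/√0.1653 = 2.459; τ_B = 167.0/2.459 = 67.90 μs.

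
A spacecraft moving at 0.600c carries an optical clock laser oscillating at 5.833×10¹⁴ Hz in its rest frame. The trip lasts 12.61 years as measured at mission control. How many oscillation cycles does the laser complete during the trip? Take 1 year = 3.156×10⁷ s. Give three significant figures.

γ = 1/√(1 − 0.600²) = 5/4 = 1.250
The oscillator's own cycle count is N = f × τ where τ is the proper time aboard the spacecraft. τ = Δt/γ = 12.61/1.250 = 10.09 years = 3.184×10⁸ s.
N = 5.833×10¹⁴ × 3.184×10⁸ = 1.857×10²³.

N = 1.86×10²³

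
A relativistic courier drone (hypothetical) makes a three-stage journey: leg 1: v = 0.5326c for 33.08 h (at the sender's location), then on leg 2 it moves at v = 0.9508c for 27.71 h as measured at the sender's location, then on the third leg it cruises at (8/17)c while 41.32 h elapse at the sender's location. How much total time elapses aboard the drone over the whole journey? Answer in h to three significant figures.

Leg 1: γ = 1/√(1 − 0.5326²) = 1/√0.7163 = 1.182; τ_1 = 33.08/1.182 = 28.00 h.
Leg 2: γ = 1/√(1 − 0.9508²) = 1/√0.09598 = 3.228; τ_2 = 27.71/3.228 = 8.585 h.
Leg 3: γ = 1/√(1 − (8/17)²) = 17/15 ≈ 1.133; τ_3 = 41.32/1.133 = 36.46 h.
Total: 28.00 + 8.585 + 36.46 h.

τ = 73.0 h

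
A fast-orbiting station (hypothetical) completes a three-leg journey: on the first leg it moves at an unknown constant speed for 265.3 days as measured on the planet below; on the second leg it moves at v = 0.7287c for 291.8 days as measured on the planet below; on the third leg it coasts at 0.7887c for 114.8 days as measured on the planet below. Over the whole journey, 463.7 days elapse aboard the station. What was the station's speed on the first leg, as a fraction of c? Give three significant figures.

β = 0.685

Leg 1: speed unknown; τ_1 = 265.3/γ_1.
Leg 2: γ = 1/√(1 − 0.7287²) = 1/√0.4690 = 1.460; τ_2 = 291.8/1.460 = 199.8 days.
Leg 3: γ = 1/√(1 − 0.7887²) = 1/√0.3780 = 1.627; τ_3 = 114.8/1.627 = 70.58 days.
Total proper time: τ_1 + 199.8 + 70.58 = 463.7, so τ_1 = 463.7 − 270.4 = 193.3 days.
γ_1 = 265.3/193.3 = 1.373; β = √(1 − 1/γ²) = √0.4692.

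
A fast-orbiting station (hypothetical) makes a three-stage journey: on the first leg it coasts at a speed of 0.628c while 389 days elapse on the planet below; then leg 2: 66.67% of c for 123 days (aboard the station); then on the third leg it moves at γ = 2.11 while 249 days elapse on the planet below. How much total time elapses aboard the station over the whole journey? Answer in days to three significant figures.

τ = 544 days

Leg 1: γ = 1/√(1 − 0.628²) = 1/√0.6056 = 1.285; τ_1 = 389/1.285 = 302.7 days.
Leg 2: 123 days is already measured aboard the station.
Leg 3: γ = 2.11; τ_3 = 249/2.110 = 118.0 days.
Total: 302.7 + 123.0 + 118.0 days.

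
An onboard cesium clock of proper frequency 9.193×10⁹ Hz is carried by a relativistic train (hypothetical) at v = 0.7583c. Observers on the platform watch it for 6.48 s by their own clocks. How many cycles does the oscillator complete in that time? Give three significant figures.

γ = 1/√(1 − 0.7583²) = 1/√0.4250 = 1.534
During 6.48 s of lab time, the oscillator's proper time advances by τ = Δt/γ = 6.48/1.534 = 4.224 s = 4.224×10⁰ s.
N = f × τ = 9.193×10⁹ × 4.224×10⁰ = 3.883×10¹⁰.

N = 3.88×10¹⁰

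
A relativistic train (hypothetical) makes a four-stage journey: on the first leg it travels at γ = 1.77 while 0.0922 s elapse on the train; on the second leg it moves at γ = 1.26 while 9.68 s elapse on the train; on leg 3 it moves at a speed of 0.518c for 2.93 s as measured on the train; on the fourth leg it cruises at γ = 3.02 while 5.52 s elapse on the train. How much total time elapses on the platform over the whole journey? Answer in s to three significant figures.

Leg 1: γ = 1.77; Δt_1 = 1.770 × 0.0922 = 0.1632 s.
Leg 2: γ = 1.26; Δt_2 = 1.260 × 9.68 = 12.20 s.
Leg 3: γ = 1/√(1 − 0.518²) = 1/√0.7317 = 1.169; Δt_3 = 1.169 × 2.93 = 3.425 s.
Leg 4: γ = 3.02; Δt_4 = 3.020 × 5.52 = 16.67 s.
Total: 0.1632 + 12.20 + 3.425 + 16.67 s.

Δt = 32.5 s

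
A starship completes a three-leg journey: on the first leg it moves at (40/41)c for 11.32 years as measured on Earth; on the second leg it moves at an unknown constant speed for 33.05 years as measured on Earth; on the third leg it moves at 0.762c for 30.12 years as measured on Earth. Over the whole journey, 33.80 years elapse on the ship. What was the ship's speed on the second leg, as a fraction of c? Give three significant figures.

β = 0.934

Leg 1: γ = 1/√(1 − (40/41)²) = 41/9 ≈ 4.556; τ_1 = 11.32/4.556 = 2.485 years.
Leg 2: speed unknown; τ_2 = 33.05/γ_2.
Leg 3: γ = 1/√(1 − 0.762²) = 1/√0.4194 = 1.544; τ_3 = 30.12/1.544 = 19.51 years.
Total proper time: 2.485 + τ_2 + 19.51 = 33.80, so τ_2 = 33.80 − 21.99 = 11.81 years.
γ_2 = 33.05/11.81 = 2.798; β = √(1 − 1/γ²) = √0.8723.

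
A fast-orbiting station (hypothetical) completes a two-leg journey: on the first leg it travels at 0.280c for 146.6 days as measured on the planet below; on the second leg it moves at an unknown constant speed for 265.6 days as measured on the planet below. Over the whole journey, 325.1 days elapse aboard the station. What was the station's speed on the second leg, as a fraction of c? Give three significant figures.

Leg 1: γ = 1/√(1 − 0.280²) = 25/24 ≈ 1.042; τ_1 = 146.6/1.042 = 140.7 days.
Leg 2: speed unknown; τ_2 = 265.6/γ_2.
Total proper time: 140.7 + τ_2 = 325.1, so τ_2 = 325.1 − 140.7 = 184.4 days.
γ_2 = 265.6/184.4 = 1.441; β = √(1 − 1/γ²) = √0.5182.

β = 0.720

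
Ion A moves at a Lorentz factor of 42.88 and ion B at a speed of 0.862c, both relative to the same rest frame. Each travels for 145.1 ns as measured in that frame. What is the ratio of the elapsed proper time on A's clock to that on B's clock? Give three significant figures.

τ_A/τ_B = 0.0460

A: γ = 42.88. B: γ = 1/√(1 − 0.862²) = 1/√0.2570 = 1.973.
τ_A/τ_B = γ_B/γ_A = 1.973/42.88 = 0.04601, so τ_A/τ_B = 0.04601.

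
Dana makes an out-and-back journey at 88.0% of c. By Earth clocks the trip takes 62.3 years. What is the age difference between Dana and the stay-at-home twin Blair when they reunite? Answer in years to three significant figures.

Δt − τ = 32.7 years

β = 0.880; γ = 1/√(1 − 0.880²) = 1/√0.2256 = 2.105
Dana's elapsed proper time: τ = 62.3/2.105 = 29.59 years.
Age gap = Δt − τ = 62.3 − 29.59 years.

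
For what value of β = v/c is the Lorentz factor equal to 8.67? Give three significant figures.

β = 0.993

β = √(1 − 1/γ²) = √(1 − 1/8.67²) = √(1 − 0.01330) = √0.9867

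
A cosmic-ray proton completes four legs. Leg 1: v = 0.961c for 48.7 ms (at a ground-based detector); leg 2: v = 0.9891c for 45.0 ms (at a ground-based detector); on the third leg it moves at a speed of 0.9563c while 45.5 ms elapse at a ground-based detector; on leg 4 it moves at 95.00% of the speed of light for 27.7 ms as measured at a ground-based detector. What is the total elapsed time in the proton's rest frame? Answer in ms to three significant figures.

τ = 42.0 ms

Leg 1: γ = 1/√(1 − 0.961²) = 1/√0.07648 = 3.616; τ_1 = 48.7/3.616 = 13.47 ms.
Leg 2: γ = 1/√(1 − 0.9891²) = 1/√0.02168 = 6.791; τ_2 = 45.0/6.791 = 6.626 ms.
Leg 3: γ = 1/√(1 − 0.9563²) = 1/√0.08549 = 3.420; τ_3 = 45.5/3.420 = 13.30 ms.
Leg 4: β = 0.9500; γ = 1/√(1 − 0.9500²) = 1/√0.09750 = 3.203; τ_4 = 27.7/3.203 = 8.649 ms.
Total: 13.47 + 6.626 + 13.30 + 8.649 ms.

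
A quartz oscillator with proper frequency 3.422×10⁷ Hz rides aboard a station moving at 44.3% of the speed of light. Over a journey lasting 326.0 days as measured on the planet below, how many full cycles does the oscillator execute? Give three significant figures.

β = 0.443; γ = 1/√(1 − 0.443²) = 1/√0.8038 = 1.115
The oscillator's own cycle count is N = f × τ where τ is the proper time aboard the station. τ = Δt/γ = 326.0/1.115 = 292.3 days = 2.525×10⁷ s.
N = 3.422×10⁷ × 2.525×10⁷ = 8.641×10¹⁴.

N = 8.64×10¹⁴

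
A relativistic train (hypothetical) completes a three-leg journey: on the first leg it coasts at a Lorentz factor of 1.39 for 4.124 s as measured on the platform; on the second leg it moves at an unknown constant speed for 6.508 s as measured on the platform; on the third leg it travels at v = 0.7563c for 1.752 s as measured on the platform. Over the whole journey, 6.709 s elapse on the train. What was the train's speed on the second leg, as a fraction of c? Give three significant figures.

Leg 1: γ = 1.39; τ_1 = 4.124/1.390 = 2.967 s.
Leg 2: speed unknown; τ_2 = 6.508/γ_2.
Leg 3: γ = 1/√(1 − 0.7563²) = 1/√0.4280 = 1.529; τ_3 = 1.752/1.529 = 1.146 s.
Total proper time: 2.967 + τ_2 + 1.146 = 6.709, so τ_2 = 6.709 − 4.113 = 2.596 s.
γ_2 = 6.508/2.596 = 2.507; β = √(1 − 1/γ²) = √0.8409.

β = 0.917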